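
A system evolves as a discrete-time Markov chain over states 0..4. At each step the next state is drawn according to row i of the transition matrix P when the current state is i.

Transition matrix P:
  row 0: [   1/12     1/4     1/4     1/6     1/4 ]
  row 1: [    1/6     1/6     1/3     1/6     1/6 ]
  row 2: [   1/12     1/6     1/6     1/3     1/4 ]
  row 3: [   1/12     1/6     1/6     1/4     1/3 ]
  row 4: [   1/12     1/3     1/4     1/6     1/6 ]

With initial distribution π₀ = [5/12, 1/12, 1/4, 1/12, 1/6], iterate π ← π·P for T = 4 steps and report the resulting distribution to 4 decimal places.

t=0: π = [0.4167, 0.0833, 0.2500, 0.0833, 0.1667]
t=1: π = [0.0903, 0.2292, 0.2292, 0.2153, 0.2361]
t=2: π = [0.1024, 0.2135, 0.2321, 0.2228, 0.2292]
t=3: π = [0.1011, 0.2134, 0.2299, 0.2239, 0.2317]
t=4: π = [0.1011, 0.2137, 0.2300, 0.2236, 0.2316]

π = [0.1011, 0.2137, 0.2300, 0.2236, 0.2316]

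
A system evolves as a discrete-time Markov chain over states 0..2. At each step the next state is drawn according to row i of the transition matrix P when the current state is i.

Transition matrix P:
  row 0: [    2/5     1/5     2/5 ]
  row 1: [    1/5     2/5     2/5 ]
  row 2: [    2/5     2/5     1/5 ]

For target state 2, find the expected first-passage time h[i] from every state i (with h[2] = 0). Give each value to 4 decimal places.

First-step conditioning: h[2] = 0; for i ≠ 2, h[i] = 1 + Σ_k P[i][k]·h[k].
  h[0] = 1 + 2/5·h[0] + 1/5·h[1]
  h[1] = 1 + 1/5·h[0] + 2/5·h[1]
Solving the 2×2 linear system over states ≠ 2 gives exactly h = [5/2, 5/2, 0] (h[2] = 0 is the target).

h = [2.5000, 2.5000, 0.0000]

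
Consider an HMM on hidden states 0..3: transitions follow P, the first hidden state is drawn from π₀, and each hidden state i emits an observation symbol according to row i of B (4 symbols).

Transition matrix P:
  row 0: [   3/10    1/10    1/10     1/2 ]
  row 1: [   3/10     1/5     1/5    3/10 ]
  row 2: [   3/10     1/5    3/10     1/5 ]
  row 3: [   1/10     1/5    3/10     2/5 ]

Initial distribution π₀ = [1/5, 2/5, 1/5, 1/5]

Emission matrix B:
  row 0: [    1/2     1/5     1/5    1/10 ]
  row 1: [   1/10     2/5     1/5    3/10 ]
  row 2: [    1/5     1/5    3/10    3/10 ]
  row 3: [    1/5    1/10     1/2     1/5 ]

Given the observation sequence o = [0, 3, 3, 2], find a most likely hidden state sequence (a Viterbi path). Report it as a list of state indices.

path = [0, 3, 3, 3]

t=0: δ = [1.000e-01, 4.000e-02, 4.000e-02, 4.000e-02]  (obs o_0=0)
t=1: δ = [3.000e-03, 3.000e-03, 3.600e-03, 1.000e-02]  ψ = [0, 0, 2, 0]  (obs o_1=3)
t=2: δ = [1.080e-04, 6.000e-04, 9.000e-04, 8.000e-04]  ψ = [2, 3, 3, 3]  (obs o_2=3)
t=3: δ = [5.400e-05, 3.600e-05, 8.100e-05, 1.600e-04]  ψ = [2, 2, 2, 3]  (obs o_3=2)
backtrack: best end state = 3; path = [0, 3, 3, 3]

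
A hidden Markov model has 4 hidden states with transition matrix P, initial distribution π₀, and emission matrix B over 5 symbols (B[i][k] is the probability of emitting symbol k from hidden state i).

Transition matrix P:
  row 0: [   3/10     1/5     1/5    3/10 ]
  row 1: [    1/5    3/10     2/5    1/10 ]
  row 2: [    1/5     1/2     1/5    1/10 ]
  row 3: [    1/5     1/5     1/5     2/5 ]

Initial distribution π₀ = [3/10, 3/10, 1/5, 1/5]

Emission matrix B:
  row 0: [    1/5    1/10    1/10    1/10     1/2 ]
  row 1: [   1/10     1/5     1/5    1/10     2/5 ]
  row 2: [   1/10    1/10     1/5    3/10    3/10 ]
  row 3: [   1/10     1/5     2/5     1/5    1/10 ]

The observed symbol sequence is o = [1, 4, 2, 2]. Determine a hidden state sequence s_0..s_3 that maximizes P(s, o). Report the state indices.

t=0: δ = [3.000e-02, 6.000e-02, 2.000e-02, 4.000e-02]  (obs o_0=1)
t=1: δ = [6.000e-03, 7.200e-03, 7.200e-03, 1.600e-03]  ψ = [1, 1, 1, 3]  (obs o_1=4)
t=2: δ = [1.800e-04, 7.200e-04, 5.760e-04, 7.200e-04]  ψ = [0, 2, 1, 0]  (obs o_2=2)
t=3: δ = [1.440e-05, 5.760e-05, 5.760e-05, 1.152e-04]  ψ = [1, 2, 1, 3]  (obs o_3=2)
backtrack: best end state = 3; path = [1, 0, 3, 3]

path = [1, 0, 3, 3]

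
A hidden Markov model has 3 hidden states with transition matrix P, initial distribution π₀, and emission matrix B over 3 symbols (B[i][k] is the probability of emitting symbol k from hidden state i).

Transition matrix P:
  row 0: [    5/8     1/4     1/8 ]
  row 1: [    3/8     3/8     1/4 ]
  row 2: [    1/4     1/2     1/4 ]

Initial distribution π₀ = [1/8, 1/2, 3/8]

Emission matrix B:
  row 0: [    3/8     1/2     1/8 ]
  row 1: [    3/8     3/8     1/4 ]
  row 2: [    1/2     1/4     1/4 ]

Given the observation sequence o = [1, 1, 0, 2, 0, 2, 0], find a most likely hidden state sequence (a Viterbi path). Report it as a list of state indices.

t=0: δ = [6.250e-02, 1.875e-01, 9.375e-02]  (obs o_0=1)
t=1: δ = [3.516e-02, 2.637e-02, 1.172e-02]  ψ = [1, 1, 1]  (obs o_1=1)
t=2: δ = [8.240e-03, 3.708e-03, 3.296e-03]  ψ = [0, 1, 1]  (obs o_2=0)
t=3: δ = [6.437e-04, 5.150e-04, 2.575e-04]  ψ = [0, 0, 0]  (obs o_3=2)
t=4: δ = [1.509e-04, 7.242e-05, 6.437e-05]  ψ = [0, 1, 1]  (obs o_4=0)
t=5: δ = [1.179e-05, 9.430e-06, 4.715e-06]  ψ = [0, 0, 0]  (obs o_5=2)
t=6: δ = [2.763e-06, 1.326e-06, 1.179e-06]  ψ = [0, 1, 1]  (obs o_6=0)
backtrack: best end state = 0; path = [1, 0, 0, 0, 0, 0, 0]

path = [1, 0, 0, 0, 0, 0, 0]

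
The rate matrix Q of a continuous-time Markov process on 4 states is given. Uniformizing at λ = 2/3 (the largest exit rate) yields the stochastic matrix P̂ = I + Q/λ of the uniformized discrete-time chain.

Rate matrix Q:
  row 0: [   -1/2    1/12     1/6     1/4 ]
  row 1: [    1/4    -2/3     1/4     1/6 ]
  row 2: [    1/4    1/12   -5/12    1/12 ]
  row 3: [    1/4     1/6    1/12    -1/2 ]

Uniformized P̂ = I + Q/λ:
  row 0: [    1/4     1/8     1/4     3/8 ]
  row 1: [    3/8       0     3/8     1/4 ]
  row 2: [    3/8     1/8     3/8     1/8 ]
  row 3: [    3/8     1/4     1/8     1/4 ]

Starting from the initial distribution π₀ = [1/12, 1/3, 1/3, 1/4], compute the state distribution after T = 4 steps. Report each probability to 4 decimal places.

π = [0.3333, 0.1396, 0.2691, 0.2581]

t=0: π = [0.0833, 0.3333, 0.3333, 0.2500]
t=1: π = [0.3646, 0.1146, 0.3021, 0.2188]
t=2: π = [0.3294, 0.1380, 0.2747, 0.2578]
t=3: π = [0.3338, 0.1400, 0.2694, 0.2568]
t=4: π = [0.3333, 0.1396, 0.2691, 0.2581]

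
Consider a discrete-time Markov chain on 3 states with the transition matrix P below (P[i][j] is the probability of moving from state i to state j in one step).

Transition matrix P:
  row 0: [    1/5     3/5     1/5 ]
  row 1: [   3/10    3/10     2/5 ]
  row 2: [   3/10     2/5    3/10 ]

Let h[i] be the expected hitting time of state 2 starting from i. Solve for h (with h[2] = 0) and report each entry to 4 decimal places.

h = [3.4211, 2.8947, 0.0000]

First-step conditioning: h[2] = 0; for i ≠ 2, h[i] = 1 + Σ_k P[i][k]·h[k].
  h[0] = 1 + 1/5·h[0] + 3/5·h[1]
  h[1] = 1 + 3/10·h[0] + 3/10·h[1]
Solving the 2×2 linear system over states ≠ 2 gives exactly h = [65/19, 55/19, 0] (h[2] = 0 is the target).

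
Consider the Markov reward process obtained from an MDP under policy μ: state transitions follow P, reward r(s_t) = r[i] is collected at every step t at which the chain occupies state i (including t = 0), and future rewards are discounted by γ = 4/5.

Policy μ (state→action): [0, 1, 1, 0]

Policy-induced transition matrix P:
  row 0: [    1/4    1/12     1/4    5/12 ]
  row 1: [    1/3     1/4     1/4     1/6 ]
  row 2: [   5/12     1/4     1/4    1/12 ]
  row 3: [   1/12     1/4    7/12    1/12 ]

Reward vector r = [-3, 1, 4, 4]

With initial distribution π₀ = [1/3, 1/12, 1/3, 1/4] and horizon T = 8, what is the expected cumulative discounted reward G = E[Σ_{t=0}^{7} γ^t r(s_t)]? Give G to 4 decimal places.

G = 5.8909

t=0: π = [0.3333, 0.0833, 0.3333, 0.2500], E[r] = 1.4167, γ^t·E[r] = 1.416667, running G = 1.416667
t=1: π = [0.2708, 0.1944, 0.3333, 0.2014], E[r] = 1.5208, γ^t·E[r] = 1.216667, running G = 2.633333
t=2: π = [0.2882, 0.2049, 0.3171, 0.1898], E[r] = 1.3681, γ^t·E[r] = 0.875556, running G = 3.508889
t=3: π = [0.2883, 0.2020, 0.3133, 0.1965], E[r] = 1.3761, γ^t·E[r] = 0.704543, running G = 4.213432
t=4: π = [0.2863, 0.2020, 0.3155, 0.1963], E[r] = 1.3901, γ^t·E[r] = 0.569370, running G = 4.782802
t=5: π = [0.2867, 0.2023, 0.3154, 0.1956], E[r] = 1.3862, γ^t·E[r] = 0.454244, running G = 5.237046
t=6: π = [0.2868, 0.2022, 0.3152, 0.1958], E[r] = 1.3856, γ^t·E[r] = 0.363215, running G = 5.600261
t=7: π = [0.2868, 0.2022, 0.3153, 0.1958], E[r] = 1.3861, γ^t·E[r] = 0.290688, running G = 5.890948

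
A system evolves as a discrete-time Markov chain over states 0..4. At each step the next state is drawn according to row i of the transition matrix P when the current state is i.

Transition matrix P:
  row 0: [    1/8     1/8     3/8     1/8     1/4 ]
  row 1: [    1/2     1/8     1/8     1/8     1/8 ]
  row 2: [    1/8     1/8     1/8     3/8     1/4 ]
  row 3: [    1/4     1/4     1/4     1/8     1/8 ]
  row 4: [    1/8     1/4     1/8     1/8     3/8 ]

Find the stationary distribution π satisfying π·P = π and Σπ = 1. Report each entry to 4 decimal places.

Balance equations π_j = Σ_i π_i·P[i][j]:
  π_0 = 1/8·π_0 + 1/2·π_1 + 1/8·π_2 + 1/4·π_3 + 1/8·π_4
  π_1 = 1/8·π_0 + 1/8·π_1 + 1/8·π_2 + 1/4·π_3 + 1/4·π_4
  π_2 = 3/8·π_0 + 1/8·π_1 + 1/8·π_2 + 1/4·π_3 + 1/8·π_4
  π_3 = 1/8·π_0 + 1/8·π_1 + 3/8·π_2 + 1/8·π_3 + 1/8·π_4
  normalize: π_0 + π_1 + π_2 + π_3 + π_4 = 1
Solving the linear system gives exactly π = [331/1554, 137/777, 311/1554, 136/777, 61/259].

π = [0.2130, 0.1763, 0.2001, 0.1750, 0.2355]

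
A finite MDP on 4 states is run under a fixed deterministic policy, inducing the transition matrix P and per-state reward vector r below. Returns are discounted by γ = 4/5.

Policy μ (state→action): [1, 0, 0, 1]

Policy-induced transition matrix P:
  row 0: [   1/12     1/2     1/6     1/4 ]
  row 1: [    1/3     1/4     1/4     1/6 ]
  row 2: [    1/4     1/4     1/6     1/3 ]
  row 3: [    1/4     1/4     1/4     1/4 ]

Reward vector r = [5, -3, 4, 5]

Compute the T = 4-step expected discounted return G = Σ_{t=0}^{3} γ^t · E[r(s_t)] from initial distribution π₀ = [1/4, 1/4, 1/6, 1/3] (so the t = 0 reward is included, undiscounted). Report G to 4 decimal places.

t=0: π = [0.2500, 0.2500, 0.1667, 0.3333], E[r] = 2.8333, γ^t·E[r] = 2.833333, running G = 2.833333
t=1: π = [0.2292, 0.3125, 0.2153, 0.2431], E[r] = 2.2847, γ^t·E[r] = 1.827778, running G = 4.661111
t=2: π = [0.2378, 0.3073, 0.2130, 0.2419], E[r] = 2.3287, γ^t·E[r] = 1.490370, running G = 6.151481
t=3: π = [0.2360, 0.3095, 0.2124, 0.2421], E[r] = 2.3119, γ^t·E[r] = 1.183679, running G = 7.335160

G = 7.3352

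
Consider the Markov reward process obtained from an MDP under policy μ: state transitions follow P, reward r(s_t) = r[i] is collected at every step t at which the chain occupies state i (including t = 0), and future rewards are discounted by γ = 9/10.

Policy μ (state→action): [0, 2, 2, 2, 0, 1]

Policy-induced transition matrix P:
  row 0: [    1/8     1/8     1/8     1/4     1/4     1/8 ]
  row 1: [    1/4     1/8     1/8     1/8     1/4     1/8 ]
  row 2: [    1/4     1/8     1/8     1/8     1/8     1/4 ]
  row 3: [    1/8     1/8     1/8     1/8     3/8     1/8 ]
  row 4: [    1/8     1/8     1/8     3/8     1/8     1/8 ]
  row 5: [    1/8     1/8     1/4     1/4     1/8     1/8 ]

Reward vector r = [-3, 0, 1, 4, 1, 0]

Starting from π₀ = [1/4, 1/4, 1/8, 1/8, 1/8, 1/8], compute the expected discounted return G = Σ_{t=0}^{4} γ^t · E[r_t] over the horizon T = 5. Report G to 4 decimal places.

G = 2.2370

t=0: π = [0.2500, 0.2500, 0.1250, 0.1250, 0.1250, 0.1250], E[r] = 0.0000, γ^t·E[r] = 0.000000, running G = 0.000000
t=1: π = [0.1719, 0.1250, 0.1406, 0.2031, 0.2188, 0.1406], E[r] = 0.6563, γ^t·E[r] = 0.590625, running G = 0.590625
t=2: π = [0.1582, 0.1250, 0.1426, 0.2188, 0.2129, 0.1426], E[r] = 0.7559, γ^t·E[r] = 0.612246, running G = 1.202871
t=3: π = [0.1584, 0.1250, 0.1428, 0.2158, 0.2151, 0.1428], E[r] = 0.7458, γ^t·E[r] = 0.543724, running G = 1.746595
t=4: π = [0.1585, 0.1250, 0.1429, 0.2164, 0.2144, 0.1429], E[r] = 0.7475, γ^t·E[r] = 0.490453, running G = 2.237049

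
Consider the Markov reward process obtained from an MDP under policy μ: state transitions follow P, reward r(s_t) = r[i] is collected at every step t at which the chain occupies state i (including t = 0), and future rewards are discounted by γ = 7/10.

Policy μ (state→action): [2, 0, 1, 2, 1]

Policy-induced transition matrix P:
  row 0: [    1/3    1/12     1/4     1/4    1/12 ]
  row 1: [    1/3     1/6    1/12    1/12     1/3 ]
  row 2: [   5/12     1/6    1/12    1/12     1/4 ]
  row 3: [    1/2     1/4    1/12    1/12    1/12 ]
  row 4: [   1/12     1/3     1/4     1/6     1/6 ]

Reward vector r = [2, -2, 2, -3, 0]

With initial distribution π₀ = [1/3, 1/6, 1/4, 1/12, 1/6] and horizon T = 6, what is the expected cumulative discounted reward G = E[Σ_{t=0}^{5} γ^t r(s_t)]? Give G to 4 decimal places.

t=0: π = [0.3333, 0.1667, 0.2500, 0.0833, 0.1667], E[r] = 0.5833, γ^t·E[r] = 0.583333, running G = 0.583333
t=1: π = [0.3264, 0.1736, 0.1667, 0.1528, 0.1806], E[r] = 0.1806, γ^t·E[r] = 0.126389, running G = 0.709722
t=2: π = [0.3275, 0.1823, 0.1678, 0.1528, 0.1696], E[r] = 0.1678, γ^t·E[r] = 0.082234, running G = 0.791956
t=3: π = [0.3304, 0.1804, 0.1662, 0.1521, 0.1710], E[r] = 0.1763, γ^t·E[r] = 0.060458, running G = 0.852414
t=4: π = [0.3298, 0.1803, 0.1669, 0.1526, 0.1704], E[r] = 0.1748, γ^t·E[r] = 0.041966, running G = 0.894380
t=5: π = [0.3301, 0.1803, 0.1667, 0.1525, 0.1704], E[r] = 0.1755, γ^t·E[r] = 0.029493, running G = 0.923873

G = 0.9239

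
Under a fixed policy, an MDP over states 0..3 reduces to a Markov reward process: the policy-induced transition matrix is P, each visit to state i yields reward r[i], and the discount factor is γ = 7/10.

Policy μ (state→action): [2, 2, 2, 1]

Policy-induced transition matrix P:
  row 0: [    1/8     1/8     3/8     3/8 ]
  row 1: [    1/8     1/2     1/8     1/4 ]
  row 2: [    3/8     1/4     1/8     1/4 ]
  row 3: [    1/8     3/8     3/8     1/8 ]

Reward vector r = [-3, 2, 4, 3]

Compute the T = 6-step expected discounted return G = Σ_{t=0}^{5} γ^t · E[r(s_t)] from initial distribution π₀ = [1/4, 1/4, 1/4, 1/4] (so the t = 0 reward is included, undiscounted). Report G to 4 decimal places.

t=0: π = [0.2500, 0.2500, 0.2500, 0.2500], E[r] = 1.5000, γ^t·E[r] = 1.500000, running G = 1.500000
t=1: π = [0.1875, 0.3125, 0.2500, 0.2500], E[r] = 1.8125, γ^t·E[r] = 1.268750, running G = 2.768750
t=2: π = [0.1875, 0.3359, 0.2344, 0.2422], E[r] = 1.7734, γ^t·E[r] = 0.868984, running G = 3.637734
t=3: π = [0.1836, 0.3408, 0.2324, 0.2432], E[r] = 1.7900, γ^t·E[r] = 0.613983, running G = 4.251718
t=4: π = [0.1831, 0.3427, 0.2317, 0.2426], E[r] = 1.7904, γ^t·E[r] = 0.429876, running G = 4.681594
t=5: π = [0.1829, 0.3431, 0.2314, 0.2426], E[r] = 1.7908, γ^t·E[r] = 0.300978, running G = 4.982572

G = 4.9826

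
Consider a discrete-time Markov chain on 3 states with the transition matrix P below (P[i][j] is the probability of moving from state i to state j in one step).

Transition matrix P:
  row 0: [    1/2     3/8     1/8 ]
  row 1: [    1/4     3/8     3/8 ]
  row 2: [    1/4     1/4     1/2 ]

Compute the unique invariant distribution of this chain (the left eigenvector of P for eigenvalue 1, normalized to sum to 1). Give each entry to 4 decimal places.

Balance equations π_j = Σ_i π_i·P[i][j]:
  π_0 = 1/2·π_0 + 1/4·π_1 + 1/4·π_2
  π_1 = 3/8·π_0 + 3/8·π_1 + 1/4·π_2
  normalize: π_0 + π_1 + π_2 = 1
Solving the linear system gives exactly π = [1/3, 1/3, 1/3].

π = [0.3333, 0.3333, 0.3333]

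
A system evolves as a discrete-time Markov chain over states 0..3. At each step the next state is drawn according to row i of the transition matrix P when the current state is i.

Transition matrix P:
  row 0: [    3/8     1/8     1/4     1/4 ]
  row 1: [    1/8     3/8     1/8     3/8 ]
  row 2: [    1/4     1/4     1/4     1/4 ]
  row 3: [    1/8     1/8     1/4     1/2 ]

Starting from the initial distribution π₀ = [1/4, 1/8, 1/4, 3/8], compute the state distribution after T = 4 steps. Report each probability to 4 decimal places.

π = [0.2045, 0.2040, 0.2245, 0.3669]

t=0: π = [0.2500, 0.1250, 0.2500, 0.3750]
t=1: π = [0.2188, 0.1875, 0.2344, 0.3594]
t=2: π = [0.2090, 0.2012, 0.2266, 0.3633]
t=3: π = [0.2056, 0.2036, 0.2249, 0.3660]
t=4: π = [0.2045, 0.2040, 0.2245, 0.3669]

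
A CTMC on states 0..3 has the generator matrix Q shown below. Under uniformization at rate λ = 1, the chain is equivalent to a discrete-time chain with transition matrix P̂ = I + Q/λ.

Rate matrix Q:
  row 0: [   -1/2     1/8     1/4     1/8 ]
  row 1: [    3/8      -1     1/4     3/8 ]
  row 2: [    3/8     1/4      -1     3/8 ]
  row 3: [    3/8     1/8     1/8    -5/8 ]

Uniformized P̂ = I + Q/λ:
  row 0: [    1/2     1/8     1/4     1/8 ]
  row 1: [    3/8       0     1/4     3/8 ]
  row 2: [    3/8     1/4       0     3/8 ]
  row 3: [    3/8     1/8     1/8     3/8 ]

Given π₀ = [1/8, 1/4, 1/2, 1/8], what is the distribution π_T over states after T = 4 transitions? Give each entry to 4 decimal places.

t=0: π = [0.1250, 0.2500, 0.5000, 0.1250]
t=1: π = [0.3906, 0.1563, 0.1094, 0.3438]
t=2: π = [0.4238, 0.1191, 0.1797, 0.2773]
t=3: π = [0.4280, 0.1326, 0.1704, 0.2690]
t=4: π = [0.4285, 0.1297, 0.1738, 0.2680]

π = [0.4285, 0.1297, 0.1738, 0.2680]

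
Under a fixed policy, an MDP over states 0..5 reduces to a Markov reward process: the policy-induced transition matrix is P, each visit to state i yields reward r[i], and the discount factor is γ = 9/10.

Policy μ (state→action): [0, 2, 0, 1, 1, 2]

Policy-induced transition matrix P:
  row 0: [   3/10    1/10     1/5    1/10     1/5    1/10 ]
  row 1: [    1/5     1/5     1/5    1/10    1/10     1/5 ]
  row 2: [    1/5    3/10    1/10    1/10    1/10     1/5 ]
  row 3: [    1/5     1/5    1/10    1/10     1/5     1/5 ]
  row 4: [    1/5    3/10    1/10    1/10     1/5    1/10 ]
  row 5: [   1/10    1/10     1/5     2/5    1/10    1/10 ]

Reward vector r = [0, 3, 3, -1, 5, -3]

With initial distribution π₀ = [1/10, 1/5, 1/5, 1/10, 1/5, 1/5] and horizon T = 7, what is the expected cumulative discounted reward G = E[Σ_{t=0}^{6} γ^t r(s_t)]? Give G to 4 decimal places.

t=0: π = [0.1000, 0.2000, 0.2000, 0.1000, 0.2000, 0.2000], E[r] = 1.5000, γ^t·E[r] = 1.500000, running G = 1.500000
t=1: π = [0.1900, 0.2100, 0.1500, 0.1600, 0.1400, 0.1500], E[r] = 1.1700, γ^t·E[r] = 1.053000, running G = 2.553000
t=2: π = [0.2040, 0.1950, 0.1550, 0.1450, 0.1490, 0.1520], E[r] = 1.1940, γ^t·E[r] = 0.967140, running G = 3.520140
t=3: π = [0.2052, 0.1948, 0.1551, 0.1456, 0.1498, 0.1495], E[r] = 1.2046, γ^t·E[r] = 0.878153, running G = 4.398293
t=4: π = [0.2056, 0.1950, 0.1550, 0.1449, 0.1501, 0.1496], E[r] = 1.2067, γ^t·E[r] = 0.791722, running G = 5.190016
t=5: π = [0.2056, 0.1950, 0.1550, 0.1449, 0.1500, 0.1495], E[r] = 1.2069, γ^t·E[r] = 0.712685, running G = 5.902701
t=6: π = [0.2056, 0.1950, 0.1550, 0.1448, 0.1501, 0.1495], E[r] = 1.2070, γ^t·E[r] = 0.641432, running G = 6.544133

G = 6.5441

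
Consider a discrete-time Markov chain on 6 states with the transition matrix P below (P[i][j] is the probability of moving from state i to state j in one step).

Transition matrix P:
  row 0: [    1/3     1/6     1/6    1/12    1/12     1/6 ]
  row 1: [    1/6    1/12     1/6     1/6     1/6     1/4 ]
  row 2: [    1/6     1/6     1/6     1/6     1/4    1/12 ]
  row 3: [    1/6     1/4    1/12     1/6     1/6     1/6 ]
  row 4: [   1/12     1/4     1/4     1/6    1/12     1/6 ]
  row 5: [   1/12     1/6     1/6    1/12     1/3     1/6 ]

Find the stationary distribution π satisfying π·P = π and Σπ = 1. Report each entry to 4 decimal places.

π = [0.1653, 0.1784, 0.1701, 0.1389, 0.1800, 0.1674]

Balance equations π_j = Σ_i π_i·P[i][j]:
  π_0 = 1/3·π_0 + 1/6·π_1 + 1/6·π_2 + 1/6·π_3 + 1/12·π_4 + 1/12·π_5
  π_1 = 1/6·π_0 + 1/12·π_1 + 1/6·π_2 + 1/4·π_3 + 1/4·π_4 + 1/6·π_5
  π_2 = 1/6·π_0 + 1/6·π_1 + 1/6·π_2 + 1/12·π_3 + 1/4·π_4 + 1/6·π_5
  π_3 = 1/12·π_0 + 1/6·π_1 + 1/6·π_2 + 1/6·π_3 + 1/6·π_4 + 1/12·π_5
  π_4 = 1/12·π_0 + 1/6·π_1 + 1/4·π_2 + 1/6·π_3 + 1/12·π_4 + 1/3·π_5
  normalize: π_0 + π_1 + π_2 + π_3 + π_4 + π_5 = 1
Solving the linear system gives exactly π = [5671/34314, 7141/40033, 6809/40033, 11125/80066, 14409/80066, 40199/240198].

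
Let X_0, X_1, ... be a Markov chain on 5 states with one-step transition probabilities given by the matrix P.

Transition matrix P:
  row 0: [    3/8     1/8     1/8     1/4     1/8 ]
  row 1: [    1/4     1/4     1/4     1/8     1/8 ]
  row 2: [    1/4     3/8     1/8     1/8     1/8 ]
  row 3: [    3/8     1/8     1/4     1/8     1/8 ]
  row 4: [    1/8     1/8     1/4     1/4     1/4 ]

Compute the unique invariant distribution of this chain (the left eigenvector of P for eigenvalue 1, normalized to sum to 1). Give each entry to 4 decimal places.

π = [0.2909, 0.1971, 0.1899, 0.1792, 0.1429]

Balance equations π_j = Σ_i π_i·P[i][j]:
  π_0 = 3/8·π_0 + 1/4·π_1 + 1/4·π_2 + 3/8·π_3 + 1/8·π_4
  π_1 = 1/8·π_0 + 1/4·π_1 + 3/8·π_2 + 1/8·π_3 + 1/8·π_4
  π_2 = 1/8·π_0 + 1/4·π_1 + 1/8·π_2 + 1/4·π_3 + 1/4·π_4
  π_3 = 1/4·π_0 + 1/8·π_1 + 1/8·π_2 + 1/8·π_3 + 1/4·π_4
  normalize: π_0 + π_1 + π_2 + π_3 + π_4 = 1
Solving the linear system gives exactly π = [16/55, 683/3465, 94/495, 69/385, 1/7].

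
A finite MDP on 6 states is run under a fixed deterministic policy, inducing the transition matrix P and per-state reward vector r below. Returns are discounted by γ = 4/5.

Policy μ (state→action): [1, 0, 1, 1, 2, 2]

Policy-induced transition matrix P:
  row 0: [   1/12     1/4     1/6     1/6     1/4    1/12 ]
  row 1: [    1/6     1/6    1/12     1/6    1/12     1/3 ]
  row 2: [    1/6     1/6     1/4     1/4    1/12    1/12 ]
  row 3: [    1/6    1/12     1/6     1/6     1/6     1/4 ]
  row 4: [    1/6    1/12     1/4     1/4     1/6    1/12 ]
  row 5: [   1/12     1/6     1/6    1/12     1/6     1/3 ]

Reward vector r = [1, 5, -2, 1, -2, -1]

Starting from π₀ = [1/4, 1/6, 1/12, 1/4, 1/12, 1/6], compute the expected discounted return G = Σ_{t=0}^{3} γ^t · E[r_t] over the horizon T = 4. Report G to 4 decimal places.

G = 1.2427

t=0: π = [0.2500, 0.1667, 0.0833, 0.2500, 0.0833, 0.1667], E[r] = 0.8333, γ^t·E[r] = 0.833333, running G = 0.833333
t=1: π = [0.1319, 0.1597, 0.1667, 0.1667, 0.1667, 0.2083], E[r] = 0.2222, γ^t·E[r] = 0.177778, running G = 1.011111
t=2: π = [0.1383, 0.1499, 0.1811, 0.1771, 0.1505, 0.2031], E[r] = 0.1985, γ^t·E[r] = 0.127037, running G = 1.138148
t=3: π = [0.1382, 0.1509, 0.1818, 0.1774, 0.1506, 0.2011], E[r] = 0.2041, γ^t·E[r] = 0.104519, running G = 1.242667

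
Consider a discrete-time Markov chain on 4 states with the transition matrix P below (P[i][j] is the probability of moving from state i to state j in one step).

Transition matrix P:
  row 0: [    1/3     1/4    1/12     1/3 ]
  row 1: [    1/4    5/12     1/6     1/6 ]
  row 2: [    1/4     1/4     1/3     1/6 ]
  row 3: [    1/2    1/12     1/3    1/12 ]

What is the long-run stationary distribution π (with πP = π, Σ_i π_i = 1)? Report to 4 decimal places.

Balance equations π_j = Σ_i π_i·P[i][j]:
  π_0 = 1/3·π_0 + 1/4·π_1 + 1/4·π_2 + 1/2·π_3
  π_1 = 1/4·π_0 + 5/12·π_1 + 1/4·π_2 + 1/12·π_3
  π_2 = 1/12·π_0 + 1/6·π_1 + 1/3·π_2 + 1/3·π_3
  normalize: π_0 + π_1 + π_2 + π_3 = 1
Solving the linear system gives exactly π = [45/137, 71/274, 57/274, 28/137].

π = [0.3285, 0.2591, 0.2080, 0.2044]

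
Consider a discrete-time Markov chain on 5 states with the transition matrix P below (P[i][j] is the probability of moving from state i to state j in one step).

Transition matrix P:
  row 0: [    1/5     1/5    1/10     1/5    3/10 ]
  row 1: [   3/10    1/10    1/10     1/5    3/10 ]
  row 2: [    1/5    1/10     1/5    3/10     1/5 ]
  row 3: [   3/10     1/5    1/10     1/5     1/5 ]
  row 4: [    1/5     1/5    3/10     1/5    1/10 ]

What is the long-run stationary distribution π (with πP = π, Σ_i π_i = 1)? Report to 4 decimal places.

π = [0.2383, 0.1673, 0.1597, 0.2160, 0.2187]

Balance equations π_j = Σ_i π_i·P[i][j]:
  π_0 = 1/5·π_0 + 3/10·π_1 + 1/5·π_2 + 3/10·π_3 + 1/5·π_4
  π_1 = 1/5·π_0 + 1/10·π_1 + 1/10·π_2 + 1/5·π_3 + 1/5·π_4
  π_2 = 1/10·π_0 + 1/10·π_1 + 1/5·π_2 + 1/10·π_3 + 3/10·π_4
  π_3 = 1/5·π_0 + 1/5·π_1 + 3/10·π_2 + 1/5·π_3 + 1/5·π_4
  normalize: π_0 + π_1 + π_2 + π_3 + π_4 = 1
Solving the linear system gives exactly π = [2889/12122, 1014/6061, 88/551, 119/551, 241/1102].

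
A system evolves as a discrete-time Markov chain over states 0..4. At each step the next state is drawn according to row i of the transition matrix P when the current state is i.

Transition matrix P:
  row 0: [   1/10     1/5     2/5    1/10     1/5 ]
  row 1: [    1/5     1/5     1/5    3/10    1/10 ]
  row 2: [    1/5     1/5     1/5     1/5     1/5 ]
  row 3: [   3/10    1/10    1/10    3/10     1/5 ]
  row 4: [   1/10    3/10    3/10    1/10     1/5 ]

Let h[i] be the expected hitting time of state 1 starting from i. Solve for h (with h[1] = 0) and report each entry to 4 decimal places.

h = [4.9010, 0.0000, 4.9505, 5.4950, 4.4059]

First-step conditioning: h[1] = 0; for i ≠ 1, h[i] = 1 + Σ_k P[i][k]·h[k].
  h[0] = 1 + 1/10·h[0] + 2/5·h[2] + 1/10·h[3] + 1/5·h[4]
  h[2] = 1 + 1/5·h[0] + 1/5·h[2] + 1/5·h[3] + 1/5·h[4]
  h[3] = 1 + 3/10·h[0] + 1/10·h[2] + 3/10·h[3] + 1/5·h[4]
  h[4] = 1 + 1/10·h[0] + 3/10·h[2] + 1/10·h[3] + 1/5·h[4]
Solving the 4×4 linear system over states ≠ 1 gives exactly h = [495/101, 0, 500/101, 555/101, 445/101] (h[1] = 0 is the target).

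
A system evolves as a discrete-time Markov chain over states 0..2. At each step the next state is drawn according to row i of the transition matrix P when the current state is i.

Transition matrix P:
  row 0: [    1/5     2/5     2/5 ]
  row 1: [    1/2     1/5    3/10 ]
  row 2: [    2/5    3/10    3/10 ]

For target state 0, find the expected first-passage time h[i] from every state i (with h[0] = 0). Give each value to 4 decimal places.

h = [0.0000, 2.1277, 2.3404]

First-step conditioning: h[0] = 0; for i ≠ 0, h[i] = 1 + Σ_k P[i][k]·h[k].
  h[1] = 1 + 1/5·h[1] + 3/10·h[2]
  h[2] = 1 + 3/10·h[1] + 3/10·h[2]
Solving the 2×2 linear system over states ≠ 0 gives exactly h = [0, 100/47, 110/47] (h[0] = 0 is the target).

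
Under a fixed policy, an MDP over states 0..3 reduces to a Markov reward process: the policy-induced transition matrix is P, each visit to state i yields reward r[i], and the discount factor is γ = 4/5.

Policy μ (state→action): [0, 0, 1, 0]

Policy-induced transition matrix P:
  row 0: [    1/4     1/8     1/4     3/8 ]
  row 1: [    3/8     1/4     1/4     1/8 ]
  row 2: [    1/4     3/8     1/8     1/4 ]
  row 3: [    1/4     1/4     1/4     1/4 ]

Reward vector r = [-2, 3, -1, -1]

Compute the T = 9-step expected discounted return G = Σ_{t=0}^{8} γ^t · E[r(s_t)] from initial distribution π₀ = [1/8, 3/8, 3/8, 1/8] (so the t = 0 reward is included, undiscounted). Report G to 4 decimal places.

G = -0.5597

t=0: π = [0.1250, 0.3750, 0.3750, 0.1250], E[r] = 0.3750, γ^t·E[r] = 0.375000, running G = 0.375000
t=1: π = [0.2969, 0.2813, 0.2031, 0.2188], E[r] = -0.1719, γ^t·E[r] = -0.137500, running G = 0.237500
t=2: π = [0.2852, 0.2383, 0.2246, 0.2520], E[r] = -0.3320, γ^t·E[r] = -0.212500, running G = 0.025000
t=3: π = [0.2798, 0.2424, 0.2219, 0.2559], E[r] = -0.3101, γ^t·E[r] = -0.158750, running G = -0.133750
t=4: π = [0.2803, 0.2428, 0.2223, 0.2547], E[r] = -0.3092, γ^t·E[r] = -0.126663, running G = -0.260413
t=5: π = [0.2803, 0.2427, 0.2222, 0.2547], E[r] = -0.3094, γ^t·E[r] = -0.101374, running G = -0.361786
t=6: π = [0.2803, 0.2427, 0.2222, 0.2547], E[r] = -0.3094, γ^t·E[r] = -0.081109, running G = -0.442896
t=7: π = [0.2803, 0.2427, 0.2222, 0.2547], E[r] = -0.3094, γ^t·E[r] = -0.064886, running G = -0.507782
t=8: π = [0.2803, 0.2427, 0.2222, 0.2547], E[r] = -0.3094, γ^t·E[r] = -0.051909, running G = -0.559691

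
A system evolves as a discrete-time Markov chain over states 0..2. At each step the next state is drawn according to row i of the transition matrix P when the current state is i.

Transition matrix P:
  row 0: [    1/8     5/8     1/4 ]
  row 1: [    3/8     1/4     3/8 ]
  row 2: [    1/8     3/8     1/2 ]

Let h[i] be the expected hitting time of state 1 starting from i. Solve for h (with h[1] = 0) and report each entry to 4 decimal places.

First-step conditioning: h[1] = 0; for i ≠ 1, h[i] = 1 + Σ_k P[i][k]·h[k].
  h[0] = 1 + 1/8·h[0] + 1/4·h[2]
  h[2] = 1 + 1/8·h[0] + 1/2·h[2]
Solving the 2×2 linear system over states ≠ 1 gives exactly h = [24/13, 0, 32/13] (h[1] = 0 is the target).

h = [1.8462, 0.0000, 2.4615]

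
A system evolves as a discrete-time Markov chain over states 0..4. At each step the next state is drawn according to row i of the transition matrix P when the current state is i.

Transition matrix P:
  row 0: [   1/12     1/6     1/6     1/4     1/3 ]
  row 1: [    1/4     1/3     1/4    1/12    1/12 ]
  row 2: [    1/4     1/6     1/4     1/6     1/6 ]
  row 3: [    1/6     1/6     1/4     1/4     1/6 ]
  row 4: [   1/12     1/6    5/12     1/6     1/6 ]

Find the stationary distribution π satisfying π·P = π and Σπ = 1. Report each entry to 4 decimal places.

π = [0.1758, 0.2000, 0.2652, 0.1796, 0.1793]

Balance equations π_j = Σ_i π_i·P[i][j]:
  π_0 = 1/12·π_0 + 1/4·π_1 + 1/4·π_2 + 1/6·π_3 + 1/12·π_4
  π_1 = 1/6·π_0 + 1/3·π_1 + 1/6·π_2 + 1/6·π_3 + 1/6·π_4
  π_2 = 1/6·π_0 + 1/4·π_1 + 1/4·π_2 + 1/4·π_3 + 5/12·π_4
  π_3 = 1/4·π_0 + 1/12·π_1 + 1/6·π_2 + 1/4·π_3 + 1/6·π_4
  normalize: π_0 + π_1 + π_2 + π_3 + π_4 = 1
Solving the linear system gives exactly π = [837/4760, 1/5, 505/1904, 171/952, 1707/9520].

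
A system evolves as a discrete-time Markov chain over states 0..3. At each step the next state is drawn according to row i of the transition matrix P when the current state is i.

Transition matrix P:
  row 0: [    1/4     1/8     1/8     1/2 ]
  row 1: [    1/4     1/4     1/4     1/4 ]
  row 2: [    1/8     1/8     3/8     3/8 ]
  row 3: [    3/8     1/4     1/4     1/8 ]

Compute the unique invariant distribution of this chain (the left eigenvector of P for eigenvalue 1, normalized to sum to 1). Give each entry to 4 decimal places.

Balance equations π_j = Σ_i π_i·P[i][j]:
  π_0 = 1/4·π_0 + 1/4·π_1 + 1/8·π_2 + 3/8·π_3
  π_1 = 1/8·π_0 + 1/4·π_1 + 1/8·π_2 + 1/4·π_3
  π_2 = 1/8·π_0 + 1/4·π_1 + 3/8·π_2 + 1/4·π_3
  normalize: π_0 + π_1 + π_2 + π_3 = 1
Solving the linear system gives exactly π = [62/241, 45/241, 60/241, 74/241].

π = [0.2573, 0.1867, 0.2490, 0.3071]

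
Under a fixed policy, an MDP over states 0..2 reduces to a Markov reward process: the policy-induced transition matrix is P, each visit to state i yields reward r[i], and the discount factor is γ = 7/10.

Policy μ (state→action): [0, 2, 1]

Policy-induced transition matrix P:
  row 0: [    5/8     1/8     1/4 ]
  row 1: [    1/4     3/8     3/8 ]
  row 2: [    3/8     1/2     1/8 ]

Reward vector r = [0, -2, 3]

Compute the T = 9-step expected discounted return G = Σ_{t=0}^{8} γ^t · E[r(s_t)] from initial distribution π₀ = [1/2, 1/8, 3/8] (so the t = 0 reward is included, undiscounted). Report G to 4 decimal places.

t=0: π = [0.5000, 0.1250, 0.3750], E[r] = 0.8750, γ^t·E[r] = 0.875000, running G = 0.875000
t=1: π = [0.4844, 0.2969, 0.2188], E[r] = 0.0625, γ^t·E[r] = 0.043750, running G = 0.918750
t=2: π = [0.4590, 0.2813, 0.2598], E[r] = 0.2168, γ^t·E[r] = 0.106230, running G = 1.024980
t=3: π = [0.4546, 0.2927, 0.2527], E[r] = 0.1726, γ^t·E[r] = 0.059204, running G = 1.084185
t=4: π = [0.4521, 0.2929, 0.2550], E[r] = 0.1791, γ^t·E[r] = 0.043011, running G = 1.127196
t=5: π = [0.4514, 0.2939, 0.2547], E[r] = 0.1765, γ^t·E[r] = 0.029665, running G = 1.156861
t=6: π = [0.4511, 0.2940, 0.2549], E[r] = 0.1767, γ^t·E[r] = 0.020787, running G = 1.177647
t=7: π = [0.4510, 0.2941, 0.2549], E[r] = 0.1765, γ^t·E[r] = 0.014536, running G = 1.192183
t=8: π = [0.4510, 0.2941, 0.2549], E[r] = 0.1765, γ^t·E[r] = 0.010174, running G = 1.202357

G = 1.2024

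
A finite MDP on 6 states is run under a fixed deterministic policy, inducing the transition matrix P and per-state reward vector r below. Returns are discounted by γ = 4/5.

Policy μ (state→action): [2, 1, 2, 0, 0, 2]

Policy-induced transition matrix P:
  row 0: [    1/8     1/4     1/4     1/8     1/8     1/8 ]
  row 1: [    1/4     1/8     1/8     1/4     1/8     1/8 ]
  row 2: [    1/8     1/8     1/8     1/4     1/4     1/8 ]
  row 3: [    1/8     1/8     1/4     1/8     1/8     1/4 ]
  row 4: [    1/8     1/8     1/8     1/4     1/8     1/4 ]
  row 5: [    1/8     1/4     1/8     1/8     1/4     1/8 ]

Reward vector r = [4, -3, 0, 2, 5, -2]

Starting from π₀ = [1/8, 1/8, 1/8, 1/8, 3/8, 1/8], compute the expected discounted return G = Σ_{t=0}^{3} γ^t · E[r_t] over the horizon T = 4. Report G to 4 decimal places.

G = 3.8248

t=0: π = [0.1250, 0.1250, 0.1250, 0.1250, 0.3750, 0.1250], E[r] = 2.0000, γ^t·E[r] = 2.000000, running G = 2.000000
t=1: π = [0.1406, 0.1563, 0.1563, 0.2031, 0.1563, 0.1875], E[r] = 0.9063, γ^t·E[r] = 0.725000, running G = 2.725000
t=2: π = [0.1445, 0.1660, 0.1680, 0.1836, 0.1680, 0.1699], E[r] = 0.9473, γ^t·E[r] = 0.606250, running G = 3.331250
t=3: π = [0.1458, 0.1643, 0.1660, 0.1877, 0.1672, 0.1689], E[r] = 0.9639, γ^t·E[r] = 0.493500, running G = 3.824750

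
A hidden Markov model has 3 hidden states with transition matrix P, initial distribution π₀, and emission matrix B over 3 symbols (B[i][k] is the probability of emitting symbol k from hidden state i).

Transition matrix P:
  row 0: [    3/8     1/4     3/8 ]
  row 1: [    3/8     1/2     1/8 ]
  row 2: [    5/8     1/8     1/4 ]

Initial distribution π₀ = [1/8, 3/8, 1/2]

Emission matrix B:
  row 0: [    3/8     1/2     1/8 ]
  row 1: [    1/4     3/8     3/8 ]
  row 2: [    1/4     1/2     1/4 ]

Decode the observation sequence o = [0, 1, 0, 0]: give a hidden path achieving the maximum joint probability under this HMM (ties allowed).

t=0: δ = [4.688e-02, 9.375e-02, 1.250e-01]  (obs o_0=0)
t=1: δ = [3.906e-02, 1.758e-02, 1.562e-02]  ψ = [2, 1, 2]  (obs o_1=1)
t=2: δ = [5.493e-03, 2.441e-03, 3.662e-03]  ψ = [0, 0, 0]  (obs o_2=0)
t=3: δ = [8.583e-04, 3.433e-04, 5.150e-04]  ψ = [2, 0, 0]  (obs o_3=0)
backtrack: best end state = 0; path = [2, 0, 2, 0]

path = [2, 0, 2, 0]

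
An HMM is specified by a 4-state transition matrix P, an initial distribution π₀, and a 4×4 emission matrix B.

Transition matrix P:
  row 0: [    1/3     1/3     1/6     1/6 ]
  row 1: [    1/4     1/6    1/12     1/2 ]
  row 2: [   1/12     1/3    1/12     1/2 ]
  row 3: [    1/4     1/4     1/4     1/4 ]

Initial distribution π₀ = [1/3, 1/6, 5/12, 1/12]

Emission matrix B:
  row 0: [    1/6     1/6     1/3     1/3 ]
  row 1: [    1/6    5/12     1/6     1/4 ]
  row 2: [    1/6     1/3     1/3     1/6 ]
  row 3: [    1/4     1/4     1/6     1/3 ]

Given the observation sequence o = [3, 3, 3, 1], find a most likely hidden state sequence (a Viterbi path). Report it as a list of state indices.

t=0: δ = [1.111e-01, 4.167e-02, 6.944e-02, 2.778e-02]  (obs o_0=3)
t=1: δ = [1.235e-02, 9.259e-03, 3.086e-03, 1.157e-02]  ψ = [0, 0, 0, 2]  (obs o_1=3)
t=2: δ = [1.372e-03, 1.029e-03, 4.823e-04, 1.543e-03]  ψ = [0, 0, 3, 1]  (obs o_2=3)
t=3: δ = [7.621e-05, 1.905e-04, 1.286e-04, 1.286e-04]  ψ = [0, 0, 3, 1]  (obs o_3=1)
backtrack: best end state = 1; path = [0, 0, 0, 1]

path = [0, 0, 0, 1]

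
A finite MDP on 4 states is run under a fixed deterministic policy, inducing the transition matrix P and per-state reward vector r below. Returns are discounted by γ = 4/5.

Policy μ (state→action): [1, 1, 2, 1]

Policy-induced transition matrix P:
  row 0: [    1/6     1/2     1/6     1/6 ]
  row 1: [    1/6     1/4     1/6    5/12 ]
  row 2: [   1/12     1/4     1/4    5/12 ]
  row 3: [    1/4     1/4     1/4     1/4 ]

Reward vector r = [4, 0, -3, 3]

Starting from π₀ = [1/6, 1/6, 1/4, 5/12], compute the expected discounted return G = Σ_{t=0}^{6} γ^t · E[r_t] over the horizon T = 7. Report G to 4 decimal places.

t=0: π = [0.1667, 0.1667, 0.2500, 0.4167], E[r] = 1.1667, γ^t·E[r] = 1.166667, running G = 1.166667
t=1: π = [0.1806, 0.2917, 0.2222, 0.3056], E[r] = 0.9722, γ^t·E[r] = 0.777778, running G = 1.944444
t=2: π = [0.1736, 0.2951, 0.2106, 0.3206], E[r] = 1.0243, γ^t·E[r] = 0.655556, running G = 2.600000
t=3: π = [0.1758, 0.2934, 0.2109, 0.3198], E[r] = 1.0300, γ^t·E[r] = 0.527358, running G = 3.127358
t=4: π = [0.1757, 0.2940, 0.2109, 0.3194], E[r] = 1.0285, γ^t·E[r] = 0.421267, running G = 3.548626
t=5: π = [0.1757, 0.2939, 0.2109, 0.3195], E[r] = 1.0288, γ^t·E[r] = 0.337102, running G = 3.885727
t=6: π = [0.1757, 0.2939, 0.2109, 0.3195], E[r] = 1.0288, γ^t·E[r] = 0.269683, running G = 4.155410

G = 4.1554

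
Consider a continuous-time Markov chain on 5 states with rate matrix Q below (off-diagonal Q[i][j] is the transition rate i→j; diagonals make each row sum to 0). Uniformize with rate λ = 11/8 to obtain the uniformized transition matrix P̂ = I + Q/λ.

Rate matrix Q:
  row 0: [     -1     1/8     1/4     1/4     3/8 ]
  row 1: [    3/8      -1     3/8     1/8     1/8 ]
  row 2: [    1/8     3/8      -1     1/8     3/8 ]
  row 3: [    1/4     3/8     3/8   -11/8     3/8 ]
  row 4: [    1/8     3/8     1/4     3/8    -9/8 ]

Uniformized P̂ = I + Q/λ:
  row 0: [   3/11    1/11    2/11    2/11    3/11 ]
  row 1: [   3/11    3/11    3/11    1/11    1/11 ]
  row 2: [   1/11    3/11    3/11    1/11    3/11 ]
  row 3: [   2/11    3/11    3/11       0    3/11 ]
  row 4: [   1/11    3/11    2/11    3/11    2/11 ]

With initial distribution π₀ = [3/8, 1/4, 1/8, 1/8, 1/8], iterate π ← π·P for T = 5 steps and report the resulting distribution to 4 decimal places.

t=0: π = [0.3750, 0.2500, 0.1250, 0.1250, 0.1250]
t=1: π = [0.2159, 0.2045, 0.2273, 0.1364, 0.2159]
t=2: π = [0.1798, 0.2335, 0.2335, 0.1374, 0.2159]
t=3: π = [0.1785, 0.2400, 0.2368, 0.1340, 0.2106]
t=4: π = [0.1792, 0.2403, 0.2373, 0.1333, 0.2099]
t=5: π = [0.1793, 0.2401, 0.2374, 0.1333, 0.2100]

π = [0.1793, 0.2401, 0.2374, 0.1333, 0.2100]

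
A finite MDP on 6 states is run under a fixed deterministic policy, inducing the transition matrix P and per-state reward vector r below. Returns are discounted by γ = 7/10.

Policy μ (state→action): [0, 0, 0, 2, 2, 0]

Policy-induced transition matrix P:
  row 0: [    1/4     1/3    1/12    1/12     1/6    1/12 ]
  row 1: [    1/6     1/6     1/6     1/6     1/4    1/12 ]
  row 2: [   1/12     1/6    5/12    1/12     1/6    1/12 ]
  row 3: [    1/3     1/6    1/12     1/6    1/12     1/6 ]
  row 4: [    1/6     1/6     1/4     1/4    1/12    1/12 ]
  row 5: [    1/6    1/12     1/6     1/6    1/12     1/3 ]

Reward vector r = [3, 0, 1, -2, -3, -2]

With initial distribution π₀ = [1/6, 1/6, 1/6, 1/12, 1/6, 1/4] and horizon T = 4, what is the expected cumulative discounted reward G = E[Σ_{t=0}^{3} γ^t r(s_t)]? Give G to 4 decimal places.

G = -0.8829

t=0: π = [0.1667, 0.1667, 0.1667, 0.0833, 0.1667, 0.2500], E[r] = -0.5000, γ^t·E[r] = -0.500000, running G = -0.500000
t=1: π = [0.1806, 0.1736, 0.2014, 0.1528, 0.1389, 0.1528], E[r] = -0.2847, γ^t·E[r] = -0.199306, running G = -0.699306
t=2: π = [0.1904, 0.1840, 0.2008, 0.1464, 0.1441, 0.1343], E[r] = -0.2216, γ^t·E[r] = -0.108605, running G = -0.807911
t=3: π = [0.1902, 0.1872, 0.2008, 0.1461, 0.1466, 0.1291], E[r] = -0.2188, γ^t·E[r] = -0.075031, running G = -0.882942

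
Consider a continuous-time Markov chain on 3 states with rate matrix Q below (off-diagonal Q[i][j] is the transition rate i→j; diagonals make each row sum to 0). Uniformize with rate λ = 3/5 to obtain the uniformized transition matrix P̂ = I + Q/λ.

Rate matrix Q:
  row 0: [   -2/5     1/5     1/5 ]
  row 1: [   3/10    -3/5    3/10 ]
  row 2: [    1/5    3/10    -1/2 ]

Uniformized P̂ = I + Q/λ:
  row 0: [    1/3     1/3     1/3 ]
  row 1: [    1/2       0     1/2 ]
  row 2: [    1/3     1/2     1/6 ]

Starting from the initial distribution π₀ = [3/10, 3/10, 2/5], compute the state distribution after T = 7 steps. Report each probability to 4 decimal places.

t=0: π = [0.3000, 0.3000, 0.4000]
t=1: π = [0.3833, 0.3000, 0.3167]
t=2: π = [0.3833, 0.2861, 0.3306]
t=3: π = [0.3810, 0.2931, 0.3259]
t=4: π = [0.3822, 0.2900, 0.3279]
t=5: π = [0.3817, 0.2913, 0.3270]
t=6: π = [0.3819, 0.2907, 0.3274]
t=7: π = [0.3818, 0.2910, 0.3272]

π = [0.3818, 0.2910, 0.3272]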